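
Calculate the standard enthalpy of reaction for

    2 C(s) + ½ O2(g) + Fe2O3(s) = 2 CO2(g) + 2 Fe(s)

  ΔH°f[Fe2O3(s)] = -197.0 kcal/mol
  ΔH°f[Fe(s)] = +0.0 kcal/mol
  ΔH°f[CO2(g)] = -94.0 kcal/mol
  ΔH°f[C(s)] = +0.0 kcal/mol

Products: 2·(-94.0) + 2·(+0.0) = -188.0
Reactants: 2·(+0.0) + 1/2·(+0.0) + 1·(-197.0) = -197.0
ΔHrxn = (-188.0) − (-197.0) = 9.0 kcal/mol

ΔHrxn = 9.0 kcal/mol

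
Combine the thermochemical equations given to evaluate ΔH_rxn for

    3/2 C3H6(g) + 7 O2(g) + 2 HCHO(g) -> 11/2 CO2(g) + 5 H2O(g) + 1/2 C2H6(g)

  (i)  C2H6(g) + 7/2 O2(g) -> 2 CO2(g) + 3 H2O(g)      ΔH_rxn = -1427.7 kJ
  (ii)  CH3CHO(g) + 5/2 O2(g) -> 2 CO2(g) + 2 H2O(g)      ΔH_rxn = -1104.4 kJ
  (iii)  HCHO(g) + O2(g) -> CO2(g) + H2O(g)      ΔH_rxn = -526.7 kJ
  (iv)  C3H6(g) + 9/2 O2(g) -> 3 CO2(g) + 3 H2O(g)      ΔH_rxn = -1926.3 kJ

ΔH_rxn = -3229.0 kJ

(i) reversed and × 1/2 (C2H6(g) must end up as a product; ×1/2 to match 1/2 C2H6(g) in the target): (-1/2)·(-1427.7) = +713.85 kJ
(ii): not needed (CH3CHO(g) appears nowhere else).
(iii) × 2 (×2 to match 2 HCHO(g) in the target): (2)·(-526.7) = -1053.4 kJ
(iv) × 3/2 (scale by 3/2 for the 3/2 C3H6(g)): (3/2)·(-1926.3) = -2889.45 kJ
ΔH_rxn = (+713.85) + (-1053.4) + (-2889.45) = -3229.0 kJ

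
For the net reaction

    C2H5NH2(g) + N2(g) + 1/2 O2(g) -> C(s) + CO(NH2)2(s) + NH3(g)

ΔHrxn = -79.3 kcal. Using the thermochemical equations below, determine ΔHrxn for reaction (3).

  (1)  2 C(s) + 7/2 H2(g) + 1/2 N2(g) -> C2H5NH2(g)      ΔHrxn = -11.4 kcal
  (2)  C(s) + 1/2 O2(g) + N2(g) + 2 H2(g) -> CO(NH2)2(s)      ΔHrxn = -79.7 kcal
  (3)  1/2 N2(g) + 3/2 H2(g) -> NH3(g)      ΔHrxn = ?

(1) reversed (C2H5NH2(g) must end up as a reactant): +11.4 kcal
(2) as written (CO(NH2)2(s) already on the product side): -79.7 kcal
(3) as written (NH3(g) already on the product side): contributes x
-79.3 = (+11.4) + (-79.7) + x
x = (-79.3 − (-68.3)) / (1) = -11.0 kcal

ΔHrxn = -11.0 kcal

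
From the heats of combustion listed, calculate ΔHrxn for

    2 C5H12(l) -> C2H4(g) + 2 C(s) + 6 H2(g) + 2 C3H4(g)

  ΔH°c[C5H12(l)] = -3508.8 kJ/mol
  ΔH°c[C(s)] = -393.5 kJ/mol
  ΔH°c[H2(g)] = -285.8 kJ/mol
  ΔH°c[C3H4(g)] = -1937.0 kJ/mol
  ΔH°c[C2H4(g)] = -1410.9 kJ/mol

ΔHrxn = 769.1 kJ/mol

With combustion enthalpies, reactants minus products:
= [2·(-3508.8)] − [1·(-1410.9) + 2·(-393.5) + 6·(-285.8) + 2·(-1937.0)]
= 769.1 kJ/mol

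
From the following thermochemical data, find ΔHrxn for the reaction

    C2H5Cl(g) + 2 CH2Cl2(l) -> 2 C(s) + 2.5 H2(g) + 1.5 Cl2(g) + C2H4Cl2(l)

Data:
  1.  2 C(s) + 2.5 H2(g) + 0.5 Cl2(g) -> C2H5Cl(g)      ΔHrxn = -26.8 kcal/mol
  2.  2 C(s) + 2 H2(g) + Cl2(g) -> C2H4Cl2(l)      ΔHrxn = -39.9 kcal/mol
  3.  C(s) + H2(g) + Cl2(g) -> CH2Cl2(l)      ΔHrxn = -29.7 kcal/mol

ΔHrxn = 46.3 kcal/mol

eq. 1 reversed: +26.8 kcal/mol
eq. 2 as written: -39.9 kcal/mol
eq. 3 reversed and × 2: (-2)·(-29.7) = +59.4 kcal/mol
Since enthalpy is a state function, ΔHrxn = (+26.8) + (-39.9) + (+59.4) = 46.3 kcal/mol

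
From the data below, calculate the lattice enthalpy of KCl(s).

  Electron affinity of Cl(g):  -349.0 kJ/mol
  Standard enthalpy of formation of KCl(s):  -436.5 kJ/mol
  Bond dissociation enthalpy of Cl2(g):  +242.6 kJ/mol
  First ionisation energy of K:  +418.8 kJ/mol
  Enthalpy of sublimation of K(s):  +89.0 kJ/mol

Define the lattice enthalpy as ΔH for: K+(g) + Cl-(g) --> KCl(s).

U = -716.6 kJ/mol

ΔHf° = 1·ΔHsub + 1·(ΣIE) + 1/2·D(Cl2) + 1·EA + U
-436.5 = 1·(+89.0) + 1·(+418.8) + 1/2·(+242.6) + 1·(-349.0) + U
U = -436.5 − (+280.1) = -716.6 kJ/mol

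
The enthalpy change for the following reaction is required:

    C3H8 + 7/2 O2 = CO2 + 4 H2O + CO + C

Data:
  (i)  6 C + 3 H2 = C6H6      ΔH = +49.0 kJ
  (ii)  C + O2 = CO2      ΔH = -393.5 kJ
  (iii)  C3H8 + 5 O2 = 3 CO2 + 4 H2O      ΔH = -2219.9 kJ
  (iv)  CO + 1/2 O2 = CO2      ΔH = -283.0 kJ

(i): not needed.
(ii) reversed: +393.5 kJ
(iii) as written: -2219.9 kJ
(iv) reversed: +283.0 kJ
ΔH = (+393.5) + (-2219.9) + (+283.0) = -1543.4 kJ

ΔH = -1543.4 kJ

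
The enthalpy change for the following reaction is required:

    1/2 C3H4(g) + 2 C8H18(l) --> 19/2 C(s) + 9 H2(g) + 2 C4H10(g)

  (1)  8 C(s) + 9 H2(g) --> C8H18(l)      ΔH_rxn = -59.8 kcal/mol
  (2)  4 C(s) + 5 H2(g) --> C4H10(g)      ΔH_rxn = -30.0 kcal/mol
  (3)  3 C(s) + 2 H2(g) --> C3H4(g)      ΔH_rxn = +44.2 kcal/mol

(1) reversed and × 2 (C8H18(l) must end up as a reactant; scale by 2 for the 2 C8H18(l)): (-2)·(-59.8) = +119.6 kcal/mol
(2) × 2 (×2 to match 2 C4H10(g) in the target): (2)·(-30.0) = -60.0 kcal/mol
(3) reversed and × 1/2 (C3H4(g) must end up as a reactant; ×1/2 to match 1/2 C3H4(g) in the target): (-1/2)·(+44.2) = -22.1 kcal/mol
ΔH_rxn = (+119.6) + (-60.0) + (-22.1) = 37.5 kcal/mol

ΔH_rxn = 37.5 kcal/mol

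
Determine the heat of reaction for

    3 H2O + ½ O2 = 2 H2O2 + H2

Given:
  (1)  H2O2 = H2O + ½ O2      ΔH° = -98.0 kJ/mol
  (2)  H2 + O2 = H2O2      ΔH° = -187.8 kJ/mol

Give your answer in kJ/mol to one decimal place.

ΔH° = 481.8 kJ/mol

(1) reversed and × 3: (-3)·(-98.0) = +294.0 kJ/mol
(2) reversed: +187.8 kJ/mol
ΔH° = (+294.0) + (+187.8) = 481.8 kJ/mol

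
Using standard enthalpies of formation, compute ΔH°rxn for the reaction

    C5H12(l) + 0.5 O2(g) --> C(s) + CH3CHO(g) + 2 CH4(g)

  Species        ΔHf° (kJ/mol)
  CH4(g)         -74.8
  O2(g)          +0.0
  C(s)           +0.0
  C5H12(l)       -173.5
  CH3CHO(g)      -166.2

ΔH°rxn = -142.3 kJ/mol

ΔH°rxn = Σ nΔHf°(products) − Σ nΔHf°(reactants).
Products: 1·(+0.0) + 1·(-166.2) + 2·(-74.8) = -315.8
Reactants: 1·(-173.5) + 1/2·(+0.0) = -173.5
ΔH°rxn = (-315.8) − (-173.5) = -142.3 kJ/mol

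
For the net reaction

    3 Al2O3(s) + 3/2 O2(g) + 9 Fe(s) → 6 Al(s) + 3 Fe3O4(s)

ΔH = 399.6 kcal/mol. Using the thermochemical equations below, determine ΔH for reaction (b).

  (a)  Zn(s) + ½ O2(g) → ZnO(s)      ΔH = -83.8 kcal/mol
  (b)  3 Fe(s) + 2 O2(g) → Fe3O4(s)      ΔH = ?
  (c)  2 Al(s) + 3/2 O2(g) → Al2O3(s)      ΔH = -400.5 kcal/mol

(a): not needed.
(b) × 3: contributes 3·x
(c) reversed and × 3: (-3)·(-400.5) = +1201.5 kcal/mol
+399.6 = (+1201.5) + 3·x
x = (+399.6 − (+1201.5)) / (3) = -267.3 kcal/mol

ΔH = -267.3 kcal/mol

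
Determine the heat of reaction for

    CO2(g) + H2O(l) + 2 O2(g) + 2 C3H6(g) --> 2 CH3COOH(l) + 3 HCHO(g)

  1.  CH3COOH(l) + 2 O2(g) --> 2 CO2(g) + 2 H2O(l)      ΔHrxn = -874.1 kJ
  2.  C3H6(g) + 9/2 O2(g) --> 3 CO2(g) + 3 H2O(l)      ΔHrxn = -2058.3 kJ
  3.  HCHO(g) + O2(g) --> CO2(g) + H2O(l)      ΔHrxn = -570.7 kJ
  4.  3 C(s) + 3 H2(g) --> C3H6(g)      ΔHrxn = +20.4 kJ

ΔHrxn = -656.3 kJ

eq. 1 reversed and × 2: (-2)·(-874.1) = +1748.2 kJ
eq. 2 × 2: (2)·(-2058.3) = -4116.6 kJ
eq. 3 reversed and × 3: (-3)·(-570.7) = +1712.1 kJ
eq. 4: not needed.
Combining the equations, ΔHrxn = (-2)·(-874.1) + (2)·(-2058.3) + (-3)·(-570.7) = -656.3 kJ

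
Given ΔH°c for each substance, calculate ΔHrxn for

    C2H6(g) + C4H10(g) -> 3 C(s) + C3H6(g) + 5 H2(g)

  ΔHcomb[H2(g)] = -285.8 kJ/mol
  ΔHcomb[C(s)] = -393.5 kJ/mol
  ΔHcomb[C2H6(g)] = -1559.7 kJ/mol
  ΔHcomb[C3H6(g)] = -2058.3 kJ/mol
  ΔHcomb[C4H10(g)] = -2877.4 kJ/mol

ΔHrxn = 230.7 kJ/mol

Using ΔH = Σ nΔHc°(reactants) − Σ nΔHc°(products):
= [1·(-1559.7) + 1·(-2877.4)] − [3·(-393.5) + 1·(-2058.3) + 5·(-285.8)]
= 230.7 kJ/mol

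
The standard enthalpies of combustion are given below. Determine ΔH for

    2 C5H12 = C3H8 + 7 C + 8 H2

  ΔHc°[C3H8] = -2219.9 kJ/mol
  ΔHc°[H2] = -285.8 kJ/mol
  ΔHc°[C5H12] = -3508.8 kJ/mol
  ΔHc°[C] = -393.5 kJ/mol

With combustion enthalpies, reactants minus products:
= [2·(-3508.8)] − [1·(-2219.9) + 7·(-393.5) + 8·(-285.8)]
= 243.2 kJ/mol

ΔH = 243.2 kJ/mol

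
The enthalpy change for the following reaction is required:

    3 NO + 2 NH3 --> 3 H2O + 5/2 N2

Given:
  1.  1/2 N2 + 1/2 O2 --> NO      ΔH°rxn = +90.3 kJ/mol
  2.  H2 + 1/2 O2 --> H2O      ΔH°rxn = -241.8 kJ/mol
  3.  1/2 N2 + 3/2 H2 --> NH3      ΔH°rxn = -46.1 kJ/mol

ΔH°rxn = -904.1 kJ/mol

eq. 1 reversed and × 3: (-3)·(+90.3) = -270.9 kJ/mol
eq. 2 × 3: (3)·(-241.8) = -725.4 kJ/mol
eq. 3 reversed and × 2: (-2)·(-46.1) = +92.2 kJ/mol
ΔH°rxn = (-3)·(+90.3) + (3)·(-241.8) + (-2)·(-46.1) = -904.1 kJ/mol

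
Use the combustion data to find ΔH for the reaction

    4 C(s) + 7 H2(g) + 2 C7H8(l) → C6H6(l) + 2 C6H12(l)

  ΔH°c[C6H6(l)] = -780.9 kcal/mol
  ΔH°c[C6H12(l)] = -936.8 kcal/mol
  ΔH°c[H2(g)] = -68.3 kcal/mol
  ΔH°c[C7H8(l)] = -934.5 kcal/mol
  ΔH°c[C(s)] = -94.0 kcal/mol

ΔH = -68.6 kcal/mol

With combustion enthalpies, reactants minus products:
= [4·(-94.0) + 7·(-68.3) + 2·(-934.5)] − [1·(-780.9) + 2·(-936.8)]
= -68.6 kcal/mol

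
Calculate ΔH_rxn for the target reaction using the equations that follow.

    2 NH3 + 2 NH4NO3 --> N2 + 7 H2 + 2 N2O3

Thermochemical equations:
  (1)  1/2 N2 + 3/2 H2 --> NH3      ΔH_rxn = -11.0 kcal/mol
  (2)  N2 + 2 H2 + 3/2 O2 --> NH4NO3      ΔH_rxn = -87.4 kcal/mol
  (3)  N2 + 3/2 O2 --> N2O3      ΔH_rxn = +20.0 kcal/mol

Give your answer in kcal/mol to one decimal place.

(1) reversed and × 2: (-2)·(-11.0) = +22.0 kcal/mol
(2) reversed and × 2: (-2)·(-87.4) = +174.8 kcal/mol
(3) × 2: (2)·(+20.0) = +40.0 kcal/mol
ΔH_rxn = (-2)·(-11.0) + (-2)·(-87.4) + (2)·(+20.0) = 236.8 kcal/mol

ΔH_rxn = 236.8 kcal/mol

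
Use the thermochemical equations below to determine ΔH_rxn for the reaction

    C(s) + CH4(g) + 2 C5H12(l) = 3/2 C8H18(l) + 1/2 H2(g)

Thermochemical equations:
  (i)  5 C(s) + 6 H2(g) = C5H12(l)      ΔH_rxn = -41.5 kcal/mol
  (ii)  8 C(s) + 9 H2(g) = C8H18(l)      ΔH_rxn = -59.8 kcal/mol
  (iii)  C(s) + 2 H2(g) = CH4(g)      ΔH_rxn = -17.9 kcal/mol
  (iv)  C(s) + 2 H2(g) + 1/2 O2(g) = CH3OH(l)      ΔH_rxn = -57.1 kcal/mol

(i) reversed and × 2: (-2)·(-41.5) = +83.0 kcal/mol
(ii) × 3/2: (3/2)·(-59.8) = -89.7 kcal/mol
(iii) reversed: +17.9 kcal/mol
(iv): not needed.
Since enthalpy is a state function, ΔH_rxn = (+83.0) + (-89.7) + (+17.9) = 11.2 kcal/mol

ΔH_rxn = 11.2 kcal/mol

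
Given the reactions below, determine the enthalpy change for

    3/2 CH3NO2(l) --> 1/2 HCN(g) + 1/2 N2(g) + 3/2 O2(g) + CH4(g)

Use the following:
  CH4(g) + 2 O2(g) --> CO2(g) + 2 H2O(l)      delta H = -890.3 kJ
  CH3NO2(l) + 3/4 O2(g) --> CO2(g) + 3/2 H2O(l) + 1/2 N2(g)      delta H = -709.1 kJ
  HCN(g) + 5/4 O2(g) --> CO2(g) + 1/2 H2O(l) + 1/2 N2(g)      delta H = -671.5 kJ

equation 1 reversed: +890.3 kJ
equation 2 × 3/2: (3/2)·(-709.1) = -1063.65 kJ
equation 3 reversed and × 1/2: (-1/2)·(-671.5) = +335.75 kJ
Combining the equations, delta H = (-1)·(-890.3) + (3/2)·(-709.1) + (-1/2)·(-671.5) = 162.4 kJ

delta H = 162.4 kJ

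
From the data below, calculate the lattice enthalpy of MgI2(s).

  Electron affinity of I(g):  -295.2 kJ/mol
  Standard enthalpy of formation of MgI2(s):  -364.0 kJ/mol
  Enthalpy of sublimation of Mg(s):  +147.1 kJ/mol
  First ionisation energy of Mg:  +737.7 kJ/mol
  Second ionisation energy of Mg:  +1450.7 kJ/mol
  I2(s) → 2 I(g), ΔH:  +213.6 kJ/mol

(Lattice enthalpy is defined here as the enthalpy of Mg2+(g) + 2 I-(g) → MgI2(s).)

ΔHf° = 1·ΔHsub + 1·(ΣIE) + 1·D(I2) + 2·EA + U
-364.0 = 1·(+147.1) + 1·(+2188.4) + 1·(+213.6) + 2·(-295.2) + U
U = -364.0 − (+1958.7) = -2322.7 kJ/mol

U = -2322.7 kJ/mol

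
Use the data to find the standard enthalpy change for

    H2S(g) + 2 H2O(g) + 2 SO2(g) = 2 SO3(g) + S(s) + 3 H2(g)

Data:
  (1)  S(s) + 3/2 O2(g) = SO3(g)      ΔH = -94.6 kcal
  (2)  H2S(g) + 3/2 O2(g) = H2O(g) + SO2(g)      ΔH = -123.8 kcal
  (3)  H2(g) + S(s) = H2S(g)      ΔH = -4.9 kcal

ΔH = 73.1 kcal

(1) × 2: (2)·(-94.6) = -189.2 kcal
(2) reversed and × 2: (-2)·(-123.8) = +247.6 kcal
(3) reversed and × 3: (-3)·(-4.9) = +14.7 kcal
Combining the equations, ΔH = (-189.2) + (+247.6) + (+14.7) = 73.1 kcal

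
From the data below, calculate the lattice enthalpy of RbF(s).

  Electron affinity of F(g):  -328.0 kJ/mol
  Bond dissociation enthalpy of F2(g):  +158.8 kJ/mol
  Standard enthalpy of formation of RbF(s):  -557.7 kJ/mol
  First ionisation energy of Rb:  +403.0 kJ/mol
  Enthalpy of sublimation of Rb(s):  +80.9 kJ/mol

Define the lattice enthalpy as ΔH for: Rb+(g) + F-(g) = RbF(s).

U = -793.0 kJ/mol

ΔHf° = 1·ΔHsub + 1·(ΣIE) + 1/2·D(F2) + 1·EA + U
-557.7 = 1·(+80.9) + 1·(+403.0) + 1/2·(+158.8) + 1·(-328.0) + U
U = -557.7 − (+235.3) = -793.0 kJ/mol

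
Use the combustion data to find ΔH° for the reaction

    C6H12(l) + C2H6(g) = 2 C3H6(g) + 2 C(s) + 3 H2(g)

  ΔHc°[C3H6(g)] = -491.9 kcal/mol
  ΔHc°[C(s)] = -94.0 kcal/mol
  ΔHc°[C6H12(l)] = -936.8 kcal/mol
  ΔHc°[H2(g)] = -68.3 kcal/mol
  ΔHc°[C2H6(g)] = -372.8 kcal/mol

Using ΔH = Σ nΔHc°(reactants) − Σ nΔHc°(products):
= [1·(-936.8) + 1·(-372.8)] − [2·(-491.9) + 2·(-94.0) + 3·(-68.3)]
= 67.1 kcal/mol

ΔH° = 67.1 kcal/mol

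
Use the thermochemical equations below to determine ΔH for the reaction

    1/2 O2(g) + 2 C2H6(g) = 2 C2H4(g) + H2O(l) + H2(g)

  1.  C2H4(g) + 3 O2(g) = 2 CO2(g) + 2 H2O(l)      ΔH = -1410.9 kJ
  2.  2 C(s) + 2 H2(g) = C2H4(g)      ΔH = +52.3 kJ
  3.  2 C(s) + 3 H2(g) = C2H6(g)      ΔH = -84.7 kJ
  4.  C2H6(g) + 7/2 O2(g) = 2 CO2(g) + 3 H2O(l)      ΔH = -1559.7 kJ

eq. 1 reversed: +1410.9 kJ
eq. 2 as written: +52.3 kJ
eq. 3 reversed: +84.7 kJ
eq. 4 as written: -1559.7 kJ
ΔH = (-1)·(-1410.9) + (1)·(+52.3) + (-1)·(-84.7) + (1)·(-1559.7) = -11.8 kJ

ΔH = -11.8 kJ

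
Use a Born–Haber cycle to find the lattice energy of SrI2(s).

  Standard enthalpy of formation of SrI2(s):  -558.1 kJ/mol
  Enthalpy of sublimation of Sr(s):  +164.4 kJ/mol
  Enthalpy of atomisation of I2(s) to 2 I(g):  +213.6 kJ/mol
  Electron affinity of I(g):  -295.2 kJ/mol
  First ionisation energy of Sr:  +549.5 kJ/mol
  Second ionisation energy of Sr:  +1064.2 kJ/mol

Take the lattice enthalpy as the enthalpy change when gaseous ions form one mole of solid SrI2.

U = -1959.4 kJ/mol

ΔHf° = 1·ΔHsub + 1·(ΣIE) + 1·D(I2) + 2·EA + U
-558.1 = 1·(+164.4) + 1·(+1613.7) + 1·(+213.6) + 2·(-295.2) + U
U = -558.1 − (+1401.3) = -1959.4 kJ/mol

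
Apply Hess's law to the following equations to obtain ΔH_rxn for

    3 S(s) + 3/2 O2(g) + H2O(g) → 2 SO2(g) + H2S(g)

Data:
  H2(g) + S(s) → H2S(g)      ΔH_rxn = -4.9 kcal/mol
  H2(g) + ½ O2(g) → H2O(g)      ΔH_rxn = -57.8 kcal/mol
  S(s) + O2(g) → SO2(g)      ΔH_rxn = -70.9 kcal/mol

equation 1 as written: -4.9 kcal/mol
equation 2 reversed: +57.8 kcal/mol
equation 3 × 2: (2)·(-70.9) = -141.8 kcal/mol
ΔH_rxn = (-4.9) + (+57.8) + (-141.8) = -88.9 kcal/mol

ΔH_rxn = -88.9 kcal/mol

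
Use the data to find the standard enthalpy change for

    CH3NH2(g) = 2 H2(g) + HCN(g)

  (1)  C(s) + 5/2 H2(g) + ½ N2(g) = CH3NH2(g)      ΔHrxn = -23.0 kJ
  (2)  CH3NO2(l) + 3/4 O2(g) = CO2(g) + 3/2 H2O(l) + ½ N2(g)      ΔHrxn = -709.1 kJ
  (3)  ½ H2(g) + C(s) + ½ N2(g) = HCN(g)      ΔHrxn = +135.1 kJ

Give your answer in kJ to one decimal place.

(1) reversed (CH3NH2(g) must end up as a reactant): +23.0 kJ
(2): not needed (H2O(l) appears nowhere else).
(3) as written (HCN(g) already on the product side): +135.1 kJ
Since enthalpy is a state function, ΔHrxn = (-1)·(-23.0) + (1)·(+135.1) = 158.1 kJ

ΔHrxn = 158.1 kJ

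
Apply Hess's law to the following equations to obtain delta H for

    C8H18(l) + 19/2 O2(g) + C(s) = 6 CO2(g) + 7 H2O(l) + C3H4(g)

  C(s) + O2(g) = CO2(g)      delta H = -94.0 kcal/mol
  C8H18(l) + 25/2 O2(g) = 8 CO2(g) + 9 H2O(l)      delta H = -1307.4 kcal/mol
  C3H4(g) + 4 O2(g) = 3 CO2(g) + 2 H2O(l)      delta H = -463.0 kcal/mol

equation 1 as written: -94.0 kcal/mol
equation 2 as written: -1307.4 kcal/mol
equation 3 reversed: +463.0 kcal/mol
Summing the manipulated equations, delta H = (1)·(-94.0) + (1)·(-1307.4) + (-1)·(-463.0) = -938.4 kcal/mol

delta H = -938.4 kcal/mol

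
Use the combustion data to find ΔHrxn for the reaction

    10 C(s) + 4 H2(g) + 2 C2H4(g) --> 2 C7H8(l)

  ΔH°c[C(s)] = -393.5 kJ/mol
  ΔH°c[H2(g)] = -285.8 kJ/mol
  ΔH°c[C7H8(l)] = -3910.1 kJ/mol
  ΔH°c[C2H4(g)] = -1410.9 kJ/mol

With combustion enthalpies, reactants minus products:
= [10·(-393.5) + 4·(-285.8) + 2·(-1410.9)] − [2·(-3910.1)]
= -79.8 kJ/mol

ΔHrxn = -79.8 kJ/mol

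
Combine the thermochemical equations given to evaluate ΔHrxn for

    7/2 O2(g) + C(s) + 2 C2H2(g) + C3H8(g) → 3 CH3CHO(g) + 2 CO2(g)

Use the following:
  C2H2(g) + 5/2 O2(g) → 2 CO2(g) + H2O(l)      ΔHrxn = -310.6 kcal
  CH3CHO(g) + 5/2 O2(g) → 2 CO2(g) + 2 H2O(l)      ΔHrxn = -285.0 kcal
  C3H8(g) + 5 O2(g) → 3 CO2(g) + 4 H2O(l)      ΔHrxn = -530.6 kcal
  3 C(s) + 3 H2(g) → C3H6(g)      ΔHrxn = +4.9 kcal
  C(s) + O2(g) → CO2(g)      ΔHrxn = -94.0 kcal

equation 1 × 2: (2)·(-310.6) = -621.2 kcal
equation 2 reversed and × 3: (-3)·(-285.0) = +855.0 kcal
equation 3 as written: -530.6 kcal
equation 4: not needed.
equation 5 as written: -94.0 kcal
Combining the equations, ΔHrxn = (2)·(-310.6) + (-3)·(-285.0) + (1)·(-530.6) + (1)·(-94.0) = -390.8 kcal

ΔHrxn = -390.8 kcal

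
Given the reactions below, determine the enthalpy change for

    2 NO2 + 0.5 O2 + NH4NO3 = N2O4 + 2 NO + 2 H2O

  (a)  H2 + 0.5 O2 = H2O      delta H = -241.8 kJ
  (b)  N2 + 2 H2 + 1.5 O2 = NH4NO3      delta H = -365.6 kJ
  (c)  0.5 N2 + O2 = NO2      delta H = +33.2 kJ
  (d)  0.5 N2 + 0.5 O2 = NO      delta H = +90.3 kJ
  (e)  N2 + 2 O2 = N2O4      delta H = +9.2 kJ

delta H = 5.4 kJ

(a) × 2 (×2 to match 2 H2O in the target): (2)·(-241.8) = -483.6 kJ
(b) reversed (reverse to put NH4NO3 on the reactant side): +365.6 kJ
(c) reversed and × 2 (reverse to put NO2 on the reactant side; scale by 2 for the 2 NO2): (-2)·(+33.2) = -66.4 kJ
(d) × 2 (×2 to match 2 NO in the target): (2)·(+90.3) = +180.6 kJ
(e) as written (N2O4 already on the product side): +9.2 kJ
Summing the manipulated equations, delta H = (2)·(-241.8) + (-1)·(-365.6) + (-2)·(+33.2) + (2)·(+90.3) + (1)·(+9.2) = 5.4 kJ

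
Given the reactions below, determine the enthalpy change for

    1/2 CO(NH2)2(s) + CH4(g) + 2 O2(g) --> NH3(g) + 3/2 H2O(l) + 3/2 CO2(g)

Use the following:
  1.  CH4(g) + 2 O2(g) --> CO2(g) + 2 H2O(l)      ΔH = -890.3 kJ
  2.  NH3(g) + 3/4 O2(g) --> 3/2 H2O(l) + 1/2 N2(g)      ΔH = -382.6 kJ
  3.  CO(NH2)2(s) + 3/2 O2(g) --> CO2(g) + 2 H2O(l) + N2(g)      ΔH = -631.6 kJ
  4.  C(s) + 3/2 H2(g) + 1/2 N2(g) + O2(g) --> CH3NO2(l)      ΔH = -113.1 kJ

ΔH = -823.5 kJ

eq. 1 as written: -890.3 kJ
eq. 2 reversed: +382.6 kJ
eq. 3 × 1/2: (1/2)·(-631.6) = -315.8 kJ
eq. 4: not needed.
ΔH = (-890.3) + (+382.6) + (-315.8) = -823.5 kJ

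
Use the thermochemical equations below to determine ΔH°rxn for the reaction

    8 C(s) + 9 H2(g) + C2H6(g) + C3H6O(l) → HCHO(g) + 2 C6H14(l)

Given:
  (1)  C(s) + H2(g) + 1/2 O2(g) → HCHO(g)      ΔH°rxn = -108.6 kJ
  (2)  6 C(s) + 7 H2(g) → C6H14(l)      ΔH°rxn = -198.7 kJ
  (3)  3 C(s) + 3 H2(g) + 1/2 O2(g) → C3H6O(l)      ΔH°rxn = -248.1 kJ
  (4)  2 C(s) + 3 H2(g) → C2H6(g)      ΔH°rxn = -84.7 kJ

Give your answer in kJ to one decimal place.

(1) as written (HCHO(g) already on the product side): -108.6 kJ
(2) × 2 (×2 to match 2 C6H14(l) in the target): (2)·(-198.7) = -397.4 kJ
(3) reversed (C3H6O(l) must end up as a reactant): +248.1 kJ
(4) reversed (reverse to put C2H6(g) on the reactant side): +84.7 kJ
ΔH°rxn = (-108.6) + (-397.4) + (+248.1) + (+84.7) = -173.2 kJ

ΔH°rxn = -173.2 kJ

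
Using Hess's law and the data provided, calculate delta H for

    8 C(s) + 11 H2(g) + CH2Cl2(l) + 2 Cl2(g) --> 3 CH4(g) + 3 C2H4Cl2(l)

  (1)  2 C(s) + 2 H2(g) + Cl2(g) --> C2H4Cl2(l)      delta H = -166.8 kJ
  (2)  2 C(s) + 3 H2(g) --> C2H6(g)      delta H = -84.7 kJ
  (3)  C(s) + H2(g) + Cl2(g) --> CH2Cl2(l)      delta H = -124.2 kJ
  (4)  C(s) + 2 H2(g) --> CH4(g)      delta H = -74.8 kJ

delta H = -600.6 kJ

(1) × 3 (×3 to match 3 C2H4Cl2(l) in the target): (3)·(-166.8) = -500.4 kJ
(2): not needed (C2H6(g) appears nowhere else).
(3) reversed (CH2Cl2(l) must end up as a reactant): +124.2 kJ
(4) × 3 (scale by 3 for the 3 CH4(g)): (3)·(-74.8) = -224.4 kJ
By Hess's law, delta H = (-500.4) + (+124.2) + (-224.4) = -600.6 kJ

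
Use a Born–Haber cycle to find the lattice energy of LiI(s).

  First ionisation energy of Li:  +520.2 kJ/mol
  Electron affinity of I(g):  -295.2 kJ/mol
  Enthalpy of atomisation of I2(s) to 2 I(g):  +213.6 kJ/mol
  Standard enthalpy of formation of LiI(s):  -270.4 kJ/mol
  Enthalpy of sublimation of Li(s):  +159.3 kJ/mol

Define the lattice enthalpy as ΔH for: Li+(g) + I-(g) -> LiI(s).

U = -761.5 kJ/mol

ΔHf° = 1·ΔHsub + 1·(ΣIE) + 1/2·D(I2) + 1·EA + U
-270.4 = 1·(+159.3) + 1·(+520.2) + 1/2·(+213.6) + 1·(-295.2) + U
U = -270.4 − (+491.1) = -761.5 kJ/mol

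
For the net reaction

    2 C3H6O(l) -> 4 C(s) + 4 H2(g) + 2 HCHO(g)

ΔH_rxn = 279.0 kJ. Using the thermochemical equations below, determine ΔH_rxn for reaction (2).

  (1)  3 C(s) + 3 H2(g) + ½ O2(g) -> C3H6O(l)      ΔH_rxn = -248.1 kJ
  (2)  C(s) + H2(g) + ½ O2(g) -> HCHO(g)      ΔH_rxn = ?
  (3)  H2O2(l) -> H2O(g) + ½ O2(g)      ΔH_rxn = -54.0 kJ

(1) reversed and × 2: (-2)·(-248.1) = +496.2 kJ
(2) × 2: contributes 2·x
(3): not needed.
+279.0 = (+496.2) + 2·x
x = (+279.0 − (+496.2)) / (2) = -108.6 kJ

ΔH_rxn = -108.6 kJ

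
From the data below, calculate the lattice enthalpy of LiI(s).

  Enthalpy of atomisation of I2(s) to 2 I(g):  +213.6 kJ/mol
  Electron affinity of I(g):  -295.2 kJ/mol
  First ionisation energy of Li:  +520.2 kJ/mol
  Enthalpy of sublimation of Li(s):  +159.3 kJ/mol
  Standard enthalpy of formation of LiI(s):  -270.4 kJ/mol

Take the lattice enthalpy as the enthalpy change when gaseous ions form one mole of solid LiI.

ΔHf° = 1·ΔHsub + 1·(ΣIE) + 1/2·D(I2) + 1·EA + U
-270.4 = 1·(+159.3) + 1·(+520.2) + 1/2·(+213.6) + 1·(-295.2) + U
U = -270.4 − (+491.1) = -761.5 kJ/mol

U = -761.5 kJ/mol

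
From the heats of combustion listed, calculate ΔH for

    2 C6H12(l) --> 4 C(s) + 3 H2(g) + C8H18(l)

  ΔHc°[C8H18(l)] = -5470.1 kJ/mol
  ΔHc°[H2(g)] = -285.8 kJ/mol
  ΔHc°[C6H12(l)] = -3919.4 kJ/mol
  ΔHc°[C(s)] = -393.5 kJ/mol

ΔH = 62.7 kJ/mol

Using ΔH = Σ nΔHc°(reactants) − Σ nΔHc°(products):
= [2·(-3919.4)] − [4·(-393.5) + 3·(-285.8) + 1·(-5470.1)]
= 62.7 kJ/mol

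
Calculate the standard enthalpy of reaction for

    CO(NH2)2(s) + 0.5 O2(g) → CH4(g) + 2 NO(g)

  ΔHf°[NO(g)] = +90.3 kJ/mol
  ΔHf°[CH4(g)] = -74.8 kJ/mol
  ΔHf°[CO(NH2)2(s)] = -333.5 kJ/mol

Products: 1·(-74.8) + 2·(+90.3) = +105.8
Reactants: 1·(-333.5) + 1/2·(+0.0) = -333.5
ΔH° = (+105.8) − (-333.5) = 439.3 kJ/mol

ΔH° = 439.3 kJ/mol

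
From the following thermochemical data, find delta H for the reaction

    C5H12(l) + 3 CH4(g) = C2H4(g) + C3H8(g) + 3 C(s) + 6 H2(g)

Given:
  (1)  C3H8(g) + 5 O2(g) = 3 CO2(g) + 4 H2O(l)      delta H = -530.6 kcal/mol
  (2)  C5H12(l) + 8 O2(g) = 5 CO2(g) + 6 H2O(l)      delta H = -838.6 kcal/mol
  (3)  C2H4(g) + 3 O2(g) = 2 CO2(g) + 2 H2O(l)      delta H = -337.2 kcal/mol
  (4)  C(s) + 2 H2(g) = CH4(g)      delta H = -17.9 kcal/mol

delta H = 82.9 kcal/mol

(1) reversed (C3H8(g) must end up as a product): +530.6 kcal/mol
(2) as written (C5H12(l) already on the reactant side): -838.6 kcal/mol
(3) reversed (C2H4(g) must end up as a product): +337.2 kcal/mol
(4) reversed and × 3 (reverse to put CH4(g) on the reactant side; ×3 to match 3 CH4(g) in the target): (-3)·(-17.9) = +53.7 kcal/mol
By Hess's law, delta H = (-1)·(-530.6) + (1)·(-838.6) + (-1)·(-337.2) + (-3)·(-17.9) = 82.9 kcal/mol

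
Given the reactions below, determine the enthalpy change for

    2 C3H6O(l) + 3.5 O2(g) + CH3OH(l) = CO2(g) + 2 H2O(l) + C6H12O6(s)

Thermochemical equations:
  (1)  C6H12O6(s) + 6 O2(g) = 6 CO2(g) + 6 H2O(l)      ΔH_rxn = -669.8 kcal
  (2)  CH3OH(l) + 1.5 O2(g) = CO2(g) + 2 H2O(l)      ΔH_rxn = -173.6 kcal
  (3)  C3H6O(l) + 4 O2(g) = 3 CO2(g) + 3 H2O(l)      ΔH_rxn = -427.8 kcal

ΔH_rxn = -359.4 kcal

(1) reversed: +669.8 kcal
(2) as written: -173.6 kcal
(3) × 2: (2)·(-427.8) = -855.6 kcal
ΔH_rxn = (+669.8) + (-173.6) + (-855.6) = -359.4 kcal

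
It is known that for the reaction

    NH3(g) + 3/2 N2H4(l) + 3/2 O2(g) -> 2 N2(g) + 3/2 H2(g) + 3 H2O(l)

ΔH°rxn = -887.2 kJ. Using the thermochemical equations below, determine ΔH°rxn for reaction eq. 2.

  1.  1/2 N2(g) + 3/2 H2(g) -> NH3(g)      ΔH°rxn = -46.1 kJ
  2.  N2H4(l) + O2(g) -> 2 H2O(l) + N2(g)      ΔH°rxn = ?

ΔH°rxn = -622.2 kJ

eq. 1 reversed (reverse to put NH3(g) on the reactant side): +46.1 kJ
eq. 2 × 3/2 (scale by 3/2 for the 3/2 N2H4(l)): contributes 3/2·x
-887.2 = (+46.1) + 3/2·x
x = (-887.2 − (+46.1)) / (3/2) = -622.2 kJ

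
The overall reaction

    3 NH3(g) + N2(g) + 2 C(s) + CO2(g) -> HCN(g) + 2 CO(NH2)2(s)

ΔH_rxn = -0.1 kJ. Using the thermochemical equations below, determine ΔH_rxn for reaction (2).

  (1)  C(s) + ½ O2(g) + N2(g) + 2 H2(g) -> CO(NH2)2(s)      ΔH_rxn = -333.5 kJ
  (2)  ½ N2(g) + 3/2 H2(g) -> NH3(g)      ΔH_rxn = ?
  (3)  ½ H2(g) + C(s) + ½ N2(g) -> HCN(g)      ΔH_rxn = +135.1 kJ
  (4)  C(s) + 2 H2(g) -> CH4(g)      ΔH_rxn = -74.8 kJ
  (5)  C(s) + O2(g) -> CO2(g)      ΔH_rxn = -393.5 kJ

ΔH_rxn = -46.1 kJ

(1) × 2: (2)·(-333.5) = -667.0 kJ
(2) reversed and × 3: contributes −3·x
(3) as written: +135.1 kJ
(4): not needed.
(5) reversed: +393.5 kJ
-0.1 = (-667.0) + (+135.1) + (+393.5) − 3·x
x = (-0.1 − (-138.4)) / (-3) = -46.1 kJ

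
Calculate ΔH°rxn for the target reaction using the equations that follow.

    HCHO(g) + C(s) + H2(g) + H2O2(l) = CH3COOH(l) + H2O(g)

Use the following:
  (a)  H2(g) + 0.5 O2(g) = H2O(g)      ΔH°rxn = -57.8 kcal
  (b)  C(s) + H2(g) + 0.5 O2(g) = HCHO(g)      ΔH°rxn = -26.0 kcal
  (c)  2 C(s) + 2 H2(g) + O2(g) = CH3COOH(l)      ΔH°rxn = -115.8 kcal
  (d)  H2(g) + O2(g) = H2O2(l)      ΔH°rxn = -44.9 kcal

ΔH°rxn = -102.7 kcal

(a) as written (H2O(g) already on the product side): -57.8 kcal
(b) reversed (reverse to put HCHO(g) on the reactant side): +26.0 kcal
(c) as written (CH3COOH(l) already on the product side): -115.8 kcal
(d) reversed (H2O2(l) must end up as a reactant): +44.9 kcal
ΔH°rxn = (-57.8) + (+26.0) + (-115.8) + (+44.9) = -102.7 kcal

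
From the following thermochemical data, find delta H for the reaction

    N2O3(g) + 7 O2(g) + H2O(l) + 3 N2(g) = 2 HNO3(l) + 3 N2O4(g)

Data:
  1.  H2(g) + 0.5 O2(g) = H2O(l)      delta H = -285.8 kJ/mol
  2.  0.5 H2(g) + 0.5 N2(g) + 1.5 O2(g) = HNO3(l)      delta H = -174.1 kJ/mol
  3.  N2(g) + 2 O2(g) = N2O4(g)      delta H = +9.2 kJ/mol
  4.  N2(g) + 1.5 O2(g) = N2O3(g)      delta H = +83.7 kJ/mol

delta H = -118.5 kJ/mol

eq. 1 reversed (reverse to put H2O(l) on the reactant side): +285.8 kJ/mol
eq. 2 × 2 (scale by 2 for the 2 HNO3(l)): (2)·(-174.1) = -348.2 kJ/mol
eq. 3 × 3 (×3 to match 3 N2O4(g) in the target): (3)·(+9.2) = +27.6 kJ/mol
eq. 4 reversed (N2O3(g) must end up as a reactant): -83.7 kJ/mol
Summing the manipulated equations, delta H = (-1)·(-285.8) + (2)·(-174.1) + (3)·(+9.2) + (-1)·(+83.7) = -118.5 kJ/mol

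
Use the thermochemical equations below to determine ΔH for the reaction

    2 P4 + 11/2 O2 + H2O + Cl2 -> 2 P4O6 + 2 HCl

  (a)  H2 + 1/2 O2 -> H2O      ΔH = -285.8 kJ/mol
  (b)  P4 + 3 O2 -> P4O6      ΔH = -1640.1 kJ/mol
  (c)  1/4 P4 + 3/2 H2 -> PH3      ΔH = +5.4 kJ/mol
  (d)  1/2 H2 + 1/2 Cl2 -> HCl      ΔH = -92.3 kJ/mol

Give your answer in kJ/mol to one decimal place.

(a) reversed: +285.8 kJ/mol
(b) × 2: (2)·(-1640.1) = -3280.2 kJ/mol
(c): not needed.
(d) × 2: (2)·(-92.3) = -184.6 kJ/mol
Since enthalpy is a state function, ΔH = (+285.8) + (-3280.2) + (-184.6) = -3179.0 kJ/mol

ΔH = -3179.0 kJ/mol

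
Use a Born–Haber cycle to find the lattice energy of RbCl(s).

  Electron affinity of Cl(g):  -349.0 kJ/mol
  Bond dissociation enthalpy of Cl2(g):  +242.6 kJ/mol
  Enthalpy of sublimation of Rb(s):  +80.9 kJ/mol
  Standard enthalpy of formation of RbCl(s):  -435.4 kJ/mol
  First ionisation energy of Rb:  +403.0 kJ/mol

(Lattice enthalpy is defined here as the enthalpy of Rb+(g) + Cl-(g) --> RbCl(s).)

U = -691.6 kJ/mol

ΔHf° = 1·ΔHsub + 1·(ΣIE) + 1/2·D(Cl2) + 1·EA + U
-435.4 = 1·(+80.9) + 1·(+403.0) + 1/2·(+242.6) + 1·(-349.0) + U
U = -435.4 − (+256.2) = -691.6 kJ/mol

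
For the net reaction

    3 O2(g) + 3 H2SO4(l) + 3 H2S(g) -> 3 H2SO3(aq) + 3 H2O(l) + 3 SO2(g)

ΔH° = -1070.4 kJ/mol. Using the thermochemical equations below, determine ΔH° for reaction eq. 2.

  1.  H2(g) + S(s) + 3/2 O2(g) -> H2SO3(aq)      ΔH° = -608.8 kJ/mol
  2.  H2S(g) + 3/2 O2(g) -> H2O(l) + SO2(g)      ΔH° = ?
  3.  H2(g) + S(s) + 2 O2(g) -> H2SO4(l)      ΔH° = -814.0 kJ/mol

eq. 1 × 3 (scale by 3 for the 3 H2SO3(aq)): (3)·(-608.8) = -1826.4 kJ/mol
eq. 2 × 3 (×3 to match 3 H2S(g) in the target): contributes 3·x
eq. 3 reversed and × 3 (reverse to put H2SO4(l) on the reactant side; ×3 to match 3 H2SO4(l) in the target): (-3)·(-814.0) = +2442.0 kJ/mol
-1070.4 = (-1826.4) + (+2442.0) + 3·x
x = (-1070.4 − (+615.6)) / (3) = -562.0 kJ/mol

ΔH° = -562.0 kJ/mol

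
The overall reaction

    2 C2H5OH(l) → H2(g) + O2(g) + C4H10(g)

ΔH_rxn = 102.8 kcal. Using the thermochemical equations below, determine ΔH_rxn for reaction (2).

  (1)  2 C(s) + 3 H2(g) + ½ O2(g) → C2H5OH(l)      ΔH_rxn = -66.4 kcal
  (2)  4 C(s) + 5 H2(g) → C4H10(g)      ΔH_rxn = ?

ΔH_rxn = -30.0 kcal

(1) reversed and × 2: (-2)·(-66.4) = +132.8 kcal
(2) as written: contributes x
+102.8 = (+132.8) + x
x = (+102.8 − (+132.8)) / (1) = -30.0 kcal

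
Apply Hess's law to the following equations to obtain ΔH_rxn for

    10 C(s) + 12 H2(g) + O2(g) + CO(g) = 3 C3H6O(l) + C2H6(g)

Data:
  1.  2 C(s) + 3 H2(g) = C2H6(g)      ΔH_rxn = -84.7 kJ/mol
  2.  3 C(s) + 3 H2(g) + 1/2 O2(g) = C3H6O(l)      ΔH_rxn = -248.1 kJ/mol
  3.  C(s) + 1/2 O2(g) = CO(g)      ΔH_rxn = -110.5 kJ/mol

eq. 1 as written: -84.7 kJ/mol
eq. 2 × 3: (3)·(-248.1) = -744.3 kJ/mol
eq. 3 reversed: +110.5 kJ/mol
ΔH_rxn = (-84.7) + (-744.3) + (+110.5) = -718.5 kJ/mol

ΔH_rxn = -718.5 kJ/mol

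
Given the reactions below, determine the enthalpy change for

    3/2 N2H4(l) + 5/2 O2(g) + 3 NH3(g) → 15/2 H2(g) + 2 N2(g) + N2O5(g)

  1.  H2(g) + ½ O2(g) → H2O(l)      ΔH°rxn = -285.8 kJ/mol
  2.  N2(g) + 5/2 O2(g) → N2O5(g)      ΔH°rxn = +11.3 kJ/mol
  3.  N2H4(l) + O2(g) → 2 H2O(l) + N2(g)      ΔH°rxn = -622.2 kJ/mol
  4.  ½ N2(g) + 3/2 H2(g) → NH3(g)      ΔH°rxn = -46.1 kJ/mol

eq. 1 reversed and × 3: (-3)·(-285.8) = +857.4 kJ/mol
eq. 2 as written (N2O5(g) already on the product side): +11.3 kJ/mol
eq. 3 × 3/2 (×3/2 to match 3/2 N2H4(l) in the target): (3/2)·(-622.2) = -933.3 kJ/mol
eq. 4 reversed and × 3 (NH3(g) must end up as a reactant; ×3 to match 3 NH3(g) in the target): (-3)·(-46.1) = +138.3 kJ/mol
ΔH°rxn = (-3)·(-285.8) + (1)·(+11.3) + (3/2)·(-622.2) + (-3)·(-46.1) = 73.7 kJ/mol

ΔH°rxn = 73.7 kJ/mol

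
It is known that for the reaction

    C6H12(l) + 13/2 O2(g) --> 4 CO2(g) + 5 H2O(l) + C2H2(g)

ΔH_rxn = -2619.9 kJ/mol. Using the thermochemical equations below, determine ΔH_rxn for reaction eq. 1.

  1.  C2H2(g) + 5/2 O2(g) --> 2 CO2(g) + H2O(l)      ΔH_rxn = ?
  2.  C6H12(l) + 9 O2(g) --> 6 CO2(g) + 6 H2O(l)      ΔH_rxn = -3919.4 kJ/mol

eq. 1 reversed: contributes −x
eq. 2 as written: -3919.4 kJ/mol
-2619.9 = (-3919.4) − x
x = (-2619.9 − (-3919.4)) / (-1) = -1299.5 kJ/mol

ΔH_rxn = -1299.5 kJ/mol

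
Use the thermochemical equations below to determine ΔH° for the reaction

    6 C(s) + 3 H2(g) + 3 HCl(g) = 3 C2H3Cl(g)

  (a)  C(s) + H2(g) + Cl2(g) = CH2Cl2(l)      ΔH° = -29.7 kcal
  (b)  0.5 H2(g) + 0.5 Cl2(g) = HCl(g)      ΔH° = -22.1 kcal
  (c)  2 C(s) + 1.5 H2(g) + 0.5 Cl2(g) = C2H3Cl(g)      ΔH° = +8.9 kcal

(a): not needed.
(b) reversed and × 3: (-3)·(-22.1) = +66.3 kcal
(c) × 3: (3)·(+8.9) = +26.7 kcal
Combining the equations, ΔH° = (+66.3) + (+26.7) = 93.0 kcal

ΔH° = 93.0 kcal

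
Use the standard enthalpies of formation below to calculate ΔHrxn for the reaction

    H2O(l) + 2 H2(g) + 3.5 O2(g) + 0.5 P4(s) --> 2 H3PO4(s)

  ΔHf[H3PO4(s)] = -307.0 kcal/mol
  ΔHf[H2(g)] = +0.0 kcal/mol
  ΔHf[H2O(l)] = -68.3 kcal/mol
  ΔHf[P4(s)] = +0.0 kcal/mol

Products: 2·(-307.0) = -614.0
Reactants: 1·(-68.3) + 2·(+0.0) + 7/2·(+0.0) + 1/2·(+0.0) = -68.3
ΔHrxn = (-614.0) − (-68.3) = -545.7 kcal/mol

ΔHrxn = -545.7 kcal/mol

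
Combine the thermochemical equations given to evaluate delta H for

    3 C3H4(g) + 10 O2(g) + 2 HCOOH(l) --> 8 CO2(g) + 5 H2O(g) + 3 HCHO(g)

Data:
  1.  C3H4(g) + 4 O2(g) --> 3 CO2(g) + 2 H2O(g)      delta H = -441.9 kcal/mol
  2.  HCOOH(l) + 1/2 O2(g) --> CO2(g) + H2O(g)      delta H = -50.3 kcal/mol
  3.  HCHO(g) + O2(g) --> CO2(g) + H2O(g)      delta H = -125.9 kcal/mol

delta H = -1048.6 kcal/mol

eq. 1 × 3 (×3 to match 3 C3H4(g) in the target): (3)·(-441.9) = -1325.7 kcal/mol
eq. 2 × 2 (scale by 2 for the 2 HCOOH(l)): (2)·(-50.3) = -100.6 kcal/mol
eq. 3 reversed and × 3 (HCHO(g) must end up as a product; scale by 3 for the 3 HCHO(g)): (-3)·(-125.9) = +377.7 kcal/mol
Combining the equations, delta H = (3)·(-441.9) + (2)·(-50.3) + (-3)·(-125.9) = -1048.6 kcal/mol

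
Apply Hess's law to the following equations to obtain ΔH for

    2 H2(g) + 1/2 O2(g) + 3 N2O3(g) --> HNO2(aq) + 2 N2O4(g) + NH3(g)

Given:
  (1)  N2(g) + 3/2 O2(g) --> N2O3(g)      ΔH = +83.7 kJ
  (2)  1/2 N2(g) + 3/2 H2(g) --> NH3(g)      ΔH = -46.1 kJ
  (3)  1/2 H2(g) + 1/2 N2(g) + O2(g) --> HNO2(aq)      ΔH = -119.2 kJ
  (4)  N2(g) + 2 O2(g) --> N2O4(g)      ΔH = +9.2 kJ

ΔH = -398.0 kJ

(1) reversed and × 3 (reverse to put N2O3(g) on the reactant side; ×3 to match 3 N2O3(g) in the target): (-3)·(+83.7) = -251.1 kJ
(2) as written (NH3(g) already on the product side): -46.1 kJ
(3) as written (HNO2(aq) already on the product side): -119.2 kJ
(4) × 2 (×2 to match 2 N2O4(g) in the target): (2)·(+9.2) = +18.4 kJ
ΔH = (-3)·(+83.7) + (1)·(-46.1) + (1)·(-119.2) + (2)·(+9.2) = -398.0 kJ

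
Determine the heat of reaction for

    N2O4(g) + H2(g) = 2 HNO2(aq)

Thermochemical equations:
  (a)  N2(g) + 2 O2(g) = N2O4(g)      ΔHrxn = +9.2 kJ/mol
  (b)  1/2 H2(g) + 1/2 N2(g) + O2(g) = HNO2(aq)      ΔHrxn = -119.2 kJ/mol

(a) reversed (reverse to put N2O4(g) on the reactant side): -9.2 kJ/mol
(b) × 2 (scale by 2 for the 2 HNO2(aq)): (2)·(-119.2) = -238.4 kJ/mol
ΔHrxn = (-9.2) + (-238.4) = -247.6 kJ/mol

ΔHrxn = -247.6 kJ/mol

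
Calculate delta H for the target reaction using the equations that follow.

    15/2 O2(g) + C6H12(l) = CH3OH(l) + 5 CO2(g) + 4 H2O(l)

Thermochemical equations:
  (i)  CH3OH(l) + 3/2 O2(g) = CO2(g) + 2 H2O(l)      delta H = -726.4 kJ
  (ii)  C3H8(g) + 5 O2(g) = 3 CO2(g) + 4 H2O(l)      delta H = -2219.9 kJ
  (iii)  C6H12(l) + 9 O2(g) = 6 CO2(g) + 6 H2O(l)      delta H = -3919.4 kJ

delta H = -3193.0 kJ

(i) reversed: +726.4 kJ
(ii): not needed.
(iii) as written: -3919.4 kJ
Combining the equations, delta H = (-1)·(-726.4) + (1)·(-3919.4) = -3193.0 kJ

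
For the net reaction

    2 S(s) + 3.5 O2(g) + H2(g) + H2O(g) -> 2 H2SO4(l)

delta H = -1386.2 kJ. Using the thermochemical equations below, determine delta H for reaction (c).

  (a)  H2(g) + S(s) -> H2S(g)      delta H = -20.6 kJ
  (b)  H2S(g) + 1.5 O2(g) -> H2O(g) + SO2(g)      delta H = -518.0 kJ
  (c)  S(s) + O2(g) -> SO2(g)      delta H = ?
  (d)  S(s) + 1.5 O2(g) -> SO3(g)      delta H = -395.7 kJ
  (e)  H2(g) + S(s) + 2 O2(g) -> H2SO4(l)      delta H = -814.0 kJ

delta H = -296.8 kJ

(a) reversed: +20.6 kJ
(b) reversed: +518.0 kJ
(c) as written: contributes x
(d): not needed.
(e) × 2: (2)·(-814.0) = -1628.0 kJ
-1386.2 = (+20.6) + (+518.0) + (-1628.0) + x
x = (-1386.2 − (-1089.4)) / (1) = -296.8 kJ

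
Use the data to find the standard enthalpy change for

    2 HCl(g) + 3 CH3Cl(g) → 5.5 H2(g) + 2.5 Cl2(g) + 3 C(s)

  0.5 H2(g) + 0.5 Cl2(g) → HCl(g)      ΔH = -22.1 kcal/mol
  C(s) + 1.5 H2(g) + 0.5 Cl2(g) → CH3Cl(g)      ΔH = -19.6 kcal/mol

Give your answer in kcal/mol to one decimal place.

ΔH = 103.0 kcal/mol

equation 1 reversed and × 2 (reverse to put HCl(g) on the reactant side; scale by 2 for the 2 HCl(g)): (-2)·(-22.1) = +44.2 kcal/mol
equation 2 reversed and × 3 (CH3Cl(g) must end up as a reactant; ×3 to match 3 CH3Cl(g) in the target): (-3)·(-19.6) = +58.8 kcal/mol
By Hess's law, ΔH = (+44.2) + (+58.8) = 103.0 kcal/mol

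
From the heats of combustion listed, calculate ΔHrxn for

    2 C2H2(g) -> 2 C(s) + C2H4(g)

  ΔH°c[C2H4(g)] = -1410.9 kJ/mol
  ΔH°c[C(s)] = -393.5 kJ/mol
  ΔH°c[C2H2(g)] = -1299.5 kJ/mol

ΔHrxn = -401.1 kJ/mol

Using ΔH = Σ nΔHc°(reactants) − Σ nΔHc°(products):
= [2·(-1299.5)] − [2·(-393.5) + 1·(-1410.9)]
= -401.1 kJ/mol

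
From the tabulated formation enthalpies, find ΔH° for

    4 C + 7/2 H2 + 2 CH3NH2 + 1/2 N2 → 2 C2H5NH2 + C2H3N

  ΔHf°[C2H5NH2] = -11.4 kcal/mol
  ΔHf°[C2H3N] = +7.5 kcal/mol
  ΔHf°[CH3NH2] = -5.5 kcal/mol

ΔH°rxn = Σ nΔHf°(products) − Σ nΔHf°(reactants).
Products: 2·(-11.4) + 1·(+7.5) = -15.3
Reactants: 4·(+0.0) + 7/2·(+0.0) + 2·(-5.5) + 1/2·(+0.0) = -11.0
ΔH° = (-15.3) − (-11.0) = -4.3 kcal/mol

ΔH° = -4.3 kcal/mol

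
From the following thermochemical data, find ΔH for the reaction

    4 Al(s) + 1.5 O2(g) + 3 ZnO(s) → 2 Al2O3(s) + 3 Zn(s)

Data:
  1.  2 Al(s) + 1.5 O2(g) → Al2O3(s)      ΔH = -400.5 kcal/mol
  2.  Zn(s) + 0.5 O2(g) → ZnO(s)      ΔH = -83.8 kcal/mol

ΔH = -549.6 kcal/mol

eq. 1 × 2 (×2 to match 2 Al2O3(s) in the target): (2)·(-400.5) = -801.0 kcal/mol
eq. 2 reversed and × 3 (reverse to put ZnO(s) on the reactant side; scale by 3 for the 3 ZnO(s)): (-3)·(-83.8) = +251.4 kcal/mol
ΔH = (-801.0) + (+251.4) = -549.6 kcal/mol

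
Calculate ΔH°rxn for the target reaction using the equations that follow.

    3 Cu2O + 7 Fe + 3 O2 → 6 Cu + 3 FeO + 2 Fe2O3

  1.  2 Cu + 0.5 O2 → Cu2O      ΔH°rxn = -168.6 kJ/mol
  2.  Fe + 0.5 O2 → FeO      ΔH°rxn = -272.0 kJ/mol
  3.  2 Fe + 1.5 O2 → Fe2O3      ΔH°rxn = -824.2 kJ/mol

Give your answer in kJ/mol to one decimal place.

ΔH°rxn = -1958.6 kJ/mol

eq. 1 reversed and × 3 (reverse to put Cu2O on the reactant side; scale by 3 for the 3 Cu2O): (-3)·(-168.6) = +505.8 kJ/mol
eq. 2 × 3 (×3 to match 3 FeO in the target): (3)·(-272.0) = -816.0 kJ/mol
eq. 3 × 2 (scale by 2 for the 2 Fe2O3): (2)·(-824.2) = -1648.4 kJ/mol
Summing the manipulated equations, ΔH°rxn = (-3)·(-168.6) + (3)·(-272.0) + (2)·(-824.2) = -1958.6 kJ/mol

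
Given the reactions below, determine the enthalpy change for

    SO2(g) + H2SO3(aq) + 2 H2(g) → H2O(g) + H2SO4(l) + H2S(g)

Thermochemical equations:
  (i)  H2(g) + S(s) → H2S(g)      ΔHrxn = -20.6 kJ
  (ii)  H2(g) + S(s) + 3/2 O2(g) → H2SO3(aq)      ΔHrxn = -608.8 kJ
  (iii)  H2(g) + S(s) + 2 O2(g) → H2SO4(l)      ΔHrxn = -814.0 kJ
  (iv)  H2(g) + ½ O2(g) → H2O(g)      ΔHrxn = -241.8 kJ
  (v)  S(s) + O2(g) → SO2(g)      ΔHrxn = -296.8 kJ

ΔHrxn = -170.8 kJ

(i) as written (H2S(g) already on the product side): -20.6 kJ
(ii) reversed (reverse to put H2SO3(aq) on the reactant side): +608.8 kJ
(iii) as written (H2SO4(l) already on the product side): -814.0 kJ
(iv) as written (H2O(g) already on the product side): -241.8 kJ
(v) reversed (SO2(g) must end up as a reactant): +296.8 kJ
Combining the equations, ΔHrxn = (-20.6) + (+608.8) + (-814.0) + (-241.8) + (+296.8) = -170.8 kJ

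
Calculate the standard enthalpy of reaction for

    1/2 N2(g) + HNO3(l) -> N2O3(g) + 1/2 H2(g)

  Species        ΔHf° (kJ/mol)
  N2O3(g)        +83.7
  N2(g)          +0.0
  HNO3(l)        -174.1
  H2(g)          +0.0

ΔH°rxn = 257.8 kJ/mol

Products: 1·(+83.7) + 1/2·(+0.0) = +83.7
Reactants: 1/2·(+0.0) + 1·(-174.1) = -174.1
ΔH°rxn = (+83.7) − (-174.1) = 257.8 kJ/mol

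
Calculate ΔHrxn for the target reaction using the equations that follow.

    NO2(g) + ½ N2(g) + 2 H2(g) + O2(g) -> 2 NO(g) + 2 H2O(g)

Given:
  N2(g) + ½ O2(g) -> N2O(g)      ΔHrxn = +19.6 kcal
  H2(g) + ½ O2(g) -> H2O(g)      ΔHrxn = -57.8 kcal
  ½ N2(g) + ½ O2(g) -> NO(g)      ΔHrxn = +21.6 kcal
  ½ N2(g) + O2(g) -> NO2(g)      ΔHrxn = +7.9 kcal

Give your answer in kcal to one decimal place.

ΔHrxn = -80.3 kcal

equation 1: not needed (N2O(g) appears nowhere else).
equation 2 × 2 (scale by 2 for the 2 H2O(g)): (2)·(-57.8) = -115.6 kcal
equation 3 × 2 (scale by 2 for the 2 NO(g)): (2)·(+21.6) = +43.2 kcal
equation 4 reversed (reverse to put NO2(g) on the reactant side): -7.9 kcal
By Hess's law, ΔHrxn = (-115.6) + (+43.2) + (-7.9) = -80.3 kcal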